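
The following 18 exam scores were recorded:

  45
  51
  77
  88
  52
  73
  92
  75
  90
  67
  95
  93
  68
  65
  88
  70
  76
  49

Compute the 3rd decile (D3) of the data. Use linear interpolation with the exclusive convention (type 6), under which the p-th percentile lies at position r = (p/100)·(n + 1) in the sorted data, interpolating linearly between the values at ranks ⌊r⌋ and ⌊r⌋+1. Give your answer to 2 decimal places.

66.40

Sorted: 45, 49, 51, 52, 65, 67, 68, 70, 73, 75, 76, 77, 88, 88, 90, 92, 93, 95.
n = 18.
r = (30/100)·(18 + 1) = 5.7.
Rank 5 is 65 and rank 6 is 67.
Interpolate: 65 + 0.7·(67 − 65) = 65 + 0.7·2 = 66.4.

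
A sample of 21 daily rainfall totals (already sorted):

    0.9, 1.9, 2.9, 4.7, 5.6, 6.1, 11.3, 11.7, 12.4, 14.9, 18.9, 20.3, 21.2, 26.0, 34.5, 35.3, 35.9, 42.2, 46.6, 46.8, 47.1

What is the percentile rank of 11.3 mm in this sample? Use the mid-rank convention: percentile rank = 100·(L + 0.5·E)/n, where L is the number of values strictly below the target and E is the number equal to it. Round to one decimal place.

Count below 11.3: L = 6; count equal: E = 1; n = 21.
Percentile rank = 100·(6 + 0.5·1)/21 = 100·6.5/21 = 30.95.

31.0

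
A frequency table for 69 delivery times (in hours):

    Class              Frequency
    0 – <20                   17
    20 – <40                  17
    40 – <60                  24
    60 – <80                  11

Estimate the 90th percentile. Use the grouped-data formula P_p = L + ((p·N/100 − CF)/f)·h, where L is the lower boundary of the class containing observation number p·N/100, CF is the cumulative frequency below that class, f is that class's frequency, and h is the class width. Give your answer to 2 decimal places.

N = 69; target position k = 90/100 · 69 = 62.1.
Cumulative frequencies: 17, 34, 58, 69.
Observation 62.1 falls in the class 60 – <80.
L = 60, CF = 58, f = 11, h = 20.
P90 = 60 + ((62.1 − 58)/11)·20 = 60 + 7.45455 = 67.4545.

67.45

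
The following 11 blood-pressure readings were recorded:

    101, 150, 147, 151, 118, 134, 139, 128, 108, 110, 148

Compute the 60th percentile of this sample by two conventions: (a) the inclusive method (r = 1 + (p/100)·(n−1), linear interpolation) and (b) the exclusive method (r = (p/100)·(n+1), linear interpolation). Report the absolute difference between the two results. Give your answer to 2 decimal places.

1.60

Sorted: 101, 108, 110, 118, 128, 134, 139, 147, 148, 150, 151.
n = 11.
(a) r = 7 → value at rank 7 = 139.
(b) r = 7.2; between ranks 7 (139) and 8 (147): 140.6.
|139 − 140.6| = 1.6.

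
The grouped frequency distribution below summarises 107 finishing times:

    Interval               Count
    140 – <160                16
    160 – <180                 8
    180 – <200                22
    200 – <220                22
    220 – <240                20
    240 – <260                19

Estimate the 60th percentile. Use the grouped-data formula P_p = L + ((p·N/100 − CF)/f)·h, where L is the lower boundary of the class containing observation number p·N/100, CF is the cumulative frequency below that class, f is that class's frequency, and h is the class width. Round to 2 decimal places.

216.55

N = 107; target position k = 60/100 · 107 = 64.2.
Cumulative frequencies: 16, 24, 46, 68, 88, 107.
Observation 64.2 falls in the class 200 – <220.
L = 200, CF = 46, f = 22, h = 20.
P60 = 200 + ((64.2 − 46)/22)·20 = 200 + 16.5455 = 216.545.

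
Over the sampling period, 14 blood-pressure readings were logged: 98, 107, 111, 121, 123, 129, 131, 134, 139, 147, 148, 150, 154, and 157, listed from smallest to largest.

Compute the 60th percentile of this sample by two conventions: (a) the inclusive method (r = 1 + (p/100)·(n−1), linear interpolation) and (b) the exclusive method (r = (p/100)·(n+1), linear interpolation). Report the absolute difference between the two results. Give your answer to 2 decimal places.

n = 14.
(a) r = 8.8; between ranks 8 (134) and 9 (139): 138.
(b) r = 9 → value at rank 9 = 139.
|138 − 139| = 1.

1.00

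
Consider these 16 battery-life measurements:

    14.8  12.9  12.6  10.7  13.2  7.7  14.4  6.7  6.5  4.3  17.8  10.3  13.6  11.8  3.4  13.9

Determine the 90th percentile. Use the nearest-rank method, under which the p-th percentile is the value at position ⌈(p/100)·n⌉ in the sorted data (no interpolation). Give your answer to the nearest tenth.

14.8

Sorted: 3.4, 4.3, 6.5, 6.7, 7.7, 10.3, 10.7, 11.8, 12.6, 12.9, 13.2, 13.6, 13.9, 14.4, 14.8, 17.8.
n = 16.
Position = ⌈90/100 · 16⌉ = ⌈14.4⌉ = 15.
The value at rank 15 is 14.8.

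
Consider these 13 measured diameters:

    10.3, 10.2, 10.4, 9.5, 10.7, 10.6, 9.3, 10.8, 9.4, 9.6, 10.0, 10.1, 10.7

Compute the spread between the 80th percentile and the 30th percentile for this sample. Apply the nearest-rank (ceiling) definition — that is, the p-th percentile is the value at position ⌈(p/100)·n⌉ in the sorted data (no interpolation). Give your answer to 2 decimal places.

Sorted: 9.3, 9.4, 9.5, 9.6, 10.0, 10.1, 10.2, 10.3, 10.4, 10.6, 10.7, 10.7, 10.8.
n = 13.
P30: rank ⌈30/100·13⌉ = 4 → 9.6.
P80: rank ⌈80/100·13⌉ = 11 → 10.7.
Difference: 10.7 − 9.6 = 1.1.

1.10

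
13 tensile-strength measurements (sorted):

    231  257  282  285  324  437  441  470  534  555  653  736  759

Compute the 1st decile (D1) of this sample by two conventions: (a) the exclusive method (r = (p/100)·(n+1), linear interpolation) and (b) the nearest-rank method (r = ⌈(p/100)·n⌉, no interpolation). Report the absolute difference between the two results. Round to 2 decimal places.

15.60

n = 13.
(a) r = 1.4; between ranks 1 (231) and 2 (257): 241.4.
(b) the nearest-rank method: rank 2 → 257.
|241.4 − 257| = 15.6.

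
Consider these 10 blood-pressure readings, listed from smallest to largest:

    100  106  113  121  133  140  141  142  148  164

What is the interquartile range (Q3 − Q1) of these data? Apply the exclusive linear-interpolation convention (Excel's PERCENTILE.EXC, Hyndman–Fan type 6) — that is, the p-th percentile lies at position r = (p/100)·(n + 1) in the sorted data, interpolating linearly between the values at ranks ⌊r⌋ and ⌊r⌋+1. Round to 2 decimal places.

32.25

n = 10.
P25: r = 2.75; ranks 2–3 are 106, 113; interpolating gives 111.25.
P75: r = 8.25; ranks 8–9 are 142, 148; interpolating gives 143.5.
Difference: 143.5 − 111.25 = 32.25.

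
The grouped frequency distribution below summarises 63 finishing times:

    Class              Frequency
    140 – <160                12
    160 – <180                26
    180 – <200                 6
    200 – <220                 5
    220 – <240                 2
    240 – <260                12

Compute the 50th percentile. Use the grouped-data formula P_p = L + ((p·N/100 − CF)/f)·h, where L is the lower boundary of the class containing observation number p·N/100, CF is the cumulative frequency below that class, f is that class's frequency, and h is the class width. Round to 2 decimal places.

N = 63; target position k = 50/100 · 63 = 31.5.
Cumulative frequencies: 12, 38, 44, 49, 51, 63.
Observation 31.5 falls in the class 160 – <180.
L = 160, CF = 12, f = 26, h = 20.
P50 = 160 + ((31.5 − 12)/26)·20 = 160 + 15 = 175.

175.00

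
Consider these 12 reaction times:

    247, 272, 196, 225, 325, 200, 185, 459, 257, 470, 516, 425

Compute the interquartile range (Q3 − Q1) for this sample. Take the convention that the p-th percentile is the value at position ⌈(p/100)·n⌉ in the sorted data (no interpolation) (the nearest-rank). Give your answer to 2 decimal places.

Sorted: 185, 196, 200, 225, 247, 257, 272, 325, 425, 459, 470, 516.
n = 12.
P25: rank ⌈25/100·12⌉ = 3 → 200.
P75: rank ⌈75/100·12⌉ = 9 → 425.
Difference: 425 − 200 = 225.

225.00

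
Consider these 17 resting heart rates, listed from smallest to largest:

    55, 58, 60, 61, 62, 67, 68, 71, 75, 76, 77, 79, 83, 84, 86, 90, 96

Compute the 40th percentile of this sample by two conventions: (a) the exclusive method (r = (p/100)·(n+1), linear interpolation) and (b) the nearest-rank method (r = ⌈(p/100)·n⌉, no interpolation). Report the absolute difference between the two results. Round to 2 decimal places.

n = 17.
(a) r = 7.2; between ranks 7 (68) and 8 (71): 68.6.
(b) the nearest-rank method: rank 7 → 68.
|68.6 − 68| = 0.6.

0.60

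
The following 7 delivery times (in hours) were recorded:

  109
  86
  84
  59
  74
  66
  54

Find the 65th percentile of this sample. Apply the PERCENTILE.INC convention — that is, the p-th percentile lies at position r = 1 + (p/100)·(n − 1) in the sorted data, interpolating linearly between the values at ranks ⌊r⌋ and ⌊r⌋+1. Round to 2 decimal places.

83.00

Sorted: 54, 59, 66, 74, 84, 86, 109.
n = 7.
r = 1 + (65/100)·(7 − 1) = 1 + 3.9 = 4.9.
Rank 4 is 74 and rank 5 is 84.
Interpolate: 74 + 0.9·(84 − 74) = 74 + 0.9·10 = 83.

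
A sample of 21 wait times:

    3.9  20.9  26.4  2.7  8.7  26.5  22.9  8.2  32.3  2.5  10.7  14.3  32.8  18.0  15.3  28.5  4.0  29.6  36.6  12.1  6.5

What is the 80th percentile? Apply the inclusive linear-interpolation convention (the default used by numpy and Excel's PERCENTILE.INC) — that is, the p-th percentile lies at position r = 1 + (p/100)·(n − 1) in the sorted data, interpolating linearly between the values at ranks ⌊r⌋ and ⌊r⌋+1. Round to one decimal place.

Sorted: 2.5, 2.7, 3.9, 4.0, 6.5, 8.2, 8.7, 10.7, 12.1, 14.3, 15.3, 18.0, 20.9, 22.9, 26.4, 26.5, 28.5, 29.6, 32.3, 32.8, 36.6.
n = 21.
r = 1 + (80/100)·(21 − 1) = 1 + 16 = 17.
r is an integer, so P80 is the value at rank 17: 28.5.

28.5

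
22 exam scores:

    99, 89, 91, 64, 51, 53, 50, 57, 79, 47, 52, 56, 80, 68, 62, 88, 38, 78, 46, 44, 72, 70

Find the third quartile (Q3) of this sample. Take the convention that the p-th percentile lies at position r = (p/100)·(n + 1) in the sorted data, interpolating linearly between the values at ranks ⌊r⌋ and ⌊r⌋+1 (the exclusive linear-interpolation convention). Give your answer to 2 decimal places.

Sorted: 38, 44, 46, 47, 50, 51, 52, 53, 56, 57, 62, 64, 68, 70, 72, 78, 79, 80, 88, 89, 91, 99.
n = 22.
r = (75/100)·(22 + 1) = 17.25.
Rank 17 is 79 and rank 18 is 80.
Interpolate: 79 + 0.25·(80 − 79) = 79 + 0.25·1 = 79.25.

79.25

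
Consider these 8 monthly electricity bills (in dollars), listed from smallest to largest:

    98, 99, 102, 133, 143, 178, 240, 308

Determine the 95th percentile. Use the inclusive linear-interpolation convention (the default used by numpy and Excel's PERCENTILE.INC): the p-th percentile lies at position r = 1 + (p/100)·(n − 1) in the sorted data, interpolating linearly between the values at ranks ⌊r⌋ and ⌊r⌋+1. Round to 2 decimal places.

n = 8.
r = 1 + (95/100)·(8 − 1) = 1 + 6.65 = 7.65.
Rank 7 is 240 and rank 8 is 308.
Interpolate: 240 + 0.65·(308 − 240) = 240 + 0.65·68 = 284.2.

284.20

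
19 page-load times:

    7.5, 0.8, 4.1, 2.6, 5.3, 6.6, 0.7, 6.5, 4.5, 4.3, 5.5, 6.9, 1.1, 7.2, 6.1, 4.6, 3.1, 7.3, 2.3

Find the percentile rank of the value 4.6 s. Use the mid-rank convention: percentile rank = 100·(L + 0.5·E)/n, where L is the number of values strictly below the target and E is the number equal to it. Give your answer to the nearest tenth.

50.0

Sorted: 0.7, 0.8, 1.1, 2.3, 2.6, 3.1, 4.1, 4.3, 4.5, 4.6, 5.3, 5.5, 6.1, 6.5, 6.6, 6.9, 7.2, 7.3, 7.5.
Count below 4.6: L = 9; count equal: E = 1; n = 19.
Percentile rank = 100·(9 + 0.5·1)/19 = 100·9.5/19 = 50.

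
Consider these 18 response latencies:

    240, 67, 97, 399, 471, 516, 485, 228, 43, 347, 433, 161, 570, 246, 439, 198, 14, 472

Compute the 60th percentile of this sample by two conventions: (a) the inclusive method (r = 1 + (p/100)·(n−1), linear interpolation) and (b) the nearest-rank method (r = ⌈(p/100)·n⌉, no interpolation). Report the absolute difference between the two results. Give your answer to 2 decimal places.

6.80

Sorted: 14, 43, 67, 97, 161, 198, 228, 240, 246, 347, 399, 433, 439, 471, 472, 485, 516, 570.
n = 18.
(a) r = 11.2; between ranks 11 (399) and 12 (433): 405.8.
(b) the nearest-rank method: rank 11 → 399.
|405.8 − 399| = 6.8.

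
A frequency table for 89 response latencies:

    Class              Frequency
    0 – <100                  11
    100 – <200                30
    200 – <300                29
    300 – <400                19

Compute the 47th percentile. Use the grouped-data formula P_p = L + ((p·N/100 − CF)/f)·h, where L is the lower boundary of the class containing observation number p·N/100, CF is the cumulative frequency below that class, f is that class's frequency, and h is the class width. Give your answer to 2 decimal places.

N = 89; target position k = 47/100 · 89 = 41.83.
Cumulative frequencies: 11, 41, 70, 89.
Observation 41.83 falls in the class 200 – <300.
L = 200, CF = 41, f = 29, h = 100.
P47 = 200 + ((41.83 − 41)/29)·100 = 200 + 2.86207 = 202.862.

202.86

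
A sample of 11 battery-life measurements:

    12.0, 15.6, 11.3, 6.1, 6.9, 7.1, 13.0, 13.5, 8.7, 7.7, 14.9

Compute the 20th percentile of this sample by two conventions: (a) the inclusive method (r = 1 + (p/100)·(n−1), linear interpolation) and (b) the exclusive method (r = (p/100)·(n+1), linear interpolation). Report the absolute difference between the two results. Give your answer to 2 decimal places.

0.12

Sorted: 6.1, 6.9, 7.1, 7.7, 8.7, 11.3, 12.0, 13.0, 13.5, 14.9, 15.6.
n = 11.
(a) r = 3 → value at rank 3 = 7.1.
(b) r = 2.4; between ranks 2 (6.9) and 3 (7.1): 6.98.
|7.1 − 6.98| = 0.12.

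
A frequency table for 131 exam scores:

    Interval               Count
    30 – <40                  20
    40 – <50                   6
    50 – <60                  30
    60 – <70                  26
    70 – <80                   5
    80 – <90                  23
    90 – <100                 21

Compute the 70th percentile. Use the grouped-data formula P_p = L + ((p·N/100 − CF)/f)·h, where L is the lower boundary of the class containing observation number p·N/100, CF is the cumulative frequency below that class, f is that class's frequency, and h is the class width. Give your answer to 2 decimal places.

82.04

N = 131; target position k = 70/100 · 131 = 91.7.
Cumulative frequencies: 20, 26, 56, 82, 87, 110, 131.
Observation 91.7 falls in the class 80 – <90.
L = 80, CF = 87, f = 23, h = 10.
P70 = 80 + ((91.7 − 87)/23)·10 = 80 + 2.04348 = 82.0435.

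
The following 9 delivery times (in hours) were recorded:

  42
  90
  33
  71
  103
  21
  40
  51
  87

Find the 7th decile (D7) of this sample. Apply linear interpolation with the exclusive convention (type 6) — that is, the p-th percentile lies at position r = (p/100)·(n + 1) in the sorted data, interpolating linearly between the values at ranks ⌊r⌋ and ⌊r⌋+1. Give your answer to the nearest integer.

Sorted: 21, 33, 40, 42, 51, 71, 87, 90, 103.
n = 9.
r = (70/100)·(9 + 1) = 7.
r is an integer, so P70 is the value at rank 7: 87.

87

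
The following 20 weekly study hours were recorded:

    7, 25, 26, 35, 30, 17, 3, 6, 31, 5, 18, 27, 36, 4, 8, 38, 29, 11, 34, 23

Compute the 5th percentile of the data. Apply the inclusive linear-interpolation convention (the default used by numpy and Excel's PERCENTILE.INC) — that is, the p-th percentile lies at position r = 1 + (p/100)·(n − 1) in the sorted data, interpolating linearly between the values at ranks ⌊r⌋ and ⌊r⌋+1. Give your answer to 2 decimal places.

3.95

Sorted: 3, 4, 5, 6, 7, 8, 11, 17, 18, 23, 25, 26, 27, 29, 30, 31, 34, 35, 36, 38.
n = 20.
r = 1 + (5/100)·(20 − 1) = 1 + 0.95 = 1.95.
Rank 1 is 3 and rank 2 is 4.
Interpolate: 3 + 0.95·(4 − 3) = 3 + 0.95·1 = 3.95.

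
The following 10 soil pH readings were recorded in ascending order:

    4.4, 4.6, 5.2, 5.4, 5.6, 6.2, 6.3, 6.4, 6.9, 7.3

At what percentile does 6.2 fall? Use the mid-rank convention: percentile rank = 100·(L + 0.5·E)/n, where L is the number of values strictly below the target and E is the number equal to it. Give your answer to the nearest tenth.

Count below 6.2: L = 5; count equal: E = 1; n = 10.
Percentile rank = 100·(5 + 0.5·1)/10 = 100·5.5/10 = 55.

55.0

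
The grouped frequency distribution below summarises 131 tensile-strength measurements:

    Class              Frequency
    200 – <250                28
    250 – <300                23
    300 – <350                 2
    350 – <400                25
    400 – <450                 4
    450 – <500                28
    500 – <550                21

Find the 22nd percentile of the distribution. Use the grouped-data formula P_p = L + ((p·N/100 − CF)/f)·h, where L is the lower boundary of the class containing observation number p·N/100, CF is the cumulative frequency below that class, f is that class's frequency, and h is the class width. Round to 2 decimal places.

251.78

N = 131; target position k = 22/100 · 131 = 28.82.
Cumulative frequencies: 28, 51, 53, 78, 82, 110, 131.
Observation 28.82 falls in the class 250 – <300.
L = 250, CF = 28, f = 23, h = 50.
P22 = 250 + ((28.82 − 28)/23)·50 = 250 + 1.78261 = 251.783.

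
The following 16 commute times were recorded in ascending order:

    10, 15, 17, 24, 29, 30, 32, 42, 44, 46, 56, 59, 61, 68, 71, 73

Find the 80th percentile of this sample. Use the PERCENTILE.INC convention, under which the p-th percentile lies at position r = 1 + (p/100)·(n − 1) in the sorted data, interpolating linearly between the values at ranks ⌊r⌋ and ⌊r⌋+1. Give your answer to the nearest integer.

61

n = 16.
r = 1 + (80/100)·(16 − 1) = 1 + 12 = 13.
r is an integer, so P80 is the value at rank 13: 61.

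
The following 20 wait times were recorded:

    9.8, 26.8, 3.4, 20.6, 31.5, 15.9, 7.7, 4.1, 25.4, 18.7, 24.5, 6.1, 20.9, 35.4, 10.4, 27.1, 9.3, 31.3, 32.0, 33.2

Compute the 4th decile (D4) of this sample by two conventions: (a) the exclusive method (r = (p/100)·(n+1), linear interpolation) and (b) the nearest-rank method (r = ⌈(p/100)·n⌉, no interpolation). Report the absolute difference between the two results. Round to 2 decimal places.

1.12

Sorted: 3.4, 4.1, 6.1, 7.7, 9.3, 9.8, 10.4, 15.9, 18.7, 20.6, 20.9, 24.5, 25.4, 26.8, 27.1, 31.3, 31.5, 32.0, 33.2, 35.4.
n = 20.
(a) r = 8.4; between ranks 8 (15.9) and 9 (18.7): 17.02.
(b) the nearest-rank method: rank 8 → 15.9.
|17.02 − 15.9| = 1.12.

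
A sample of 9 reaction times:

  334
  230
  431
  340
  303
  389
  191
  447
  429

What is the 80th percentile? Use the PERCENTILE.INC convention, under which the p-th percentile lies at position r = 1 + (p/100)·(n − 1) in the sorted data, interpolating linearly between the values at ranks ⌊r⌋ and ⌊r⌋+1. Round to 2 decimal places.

Sorted: 191, 230, 303, 334, 340, 389, 429, 431, 447.
n = 9.
r = 1 + (80/100)·(9 − 1) = 1 + 6.4 = 7.4.
Rank 7 is 429 and rank 8 is 431.
Interpolate: 429 + 0.4·(431 − 429) = 429 + 0.4·2 = 429.8.

429.80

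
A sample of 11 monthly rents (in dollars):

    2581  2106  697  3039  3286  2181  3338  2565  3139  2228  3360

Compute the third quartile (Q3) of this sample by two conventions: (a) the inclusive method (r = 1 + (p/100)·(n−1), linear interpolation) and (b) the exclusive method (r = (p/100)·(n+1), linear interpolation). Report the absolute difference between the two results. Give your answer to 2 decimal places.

Sorted: 697, 2106, 2181, 2228, 2565, 2581, 3039, 3139, 3286, 3338, 3360.
n = 11.
(a) r = 8.5; between ranks 8 (3139) and 9 (3286): 3212.5.
(b) r = 9 → value at rank 9 = 3286.
|3212.5 − 3286| = 73.5.

73.50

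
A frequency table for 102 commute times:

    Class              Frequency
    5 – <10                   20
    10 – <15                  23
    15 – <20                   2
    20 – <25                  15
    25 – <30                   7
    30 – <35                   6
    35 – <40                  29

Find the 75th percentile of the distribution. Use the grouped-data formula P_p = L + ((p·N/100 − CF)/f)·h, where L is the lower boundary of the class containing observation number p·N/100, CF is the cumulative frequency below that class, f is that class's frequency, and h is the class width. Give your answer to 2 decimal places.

N = 102; target position k = 75/100 · 102 = 76.5.
Cumulative frequencies: 20, 43, 45, 60, 67, 73, 102.
Observation 76.5 falls in the class 35 – <40.
L = 35, CF = 73, f = 29, h = 5.
P75 = 35 + ((76.5 − 73)/29)·5 = 35 + 0.603448 = 35.6034.

35.60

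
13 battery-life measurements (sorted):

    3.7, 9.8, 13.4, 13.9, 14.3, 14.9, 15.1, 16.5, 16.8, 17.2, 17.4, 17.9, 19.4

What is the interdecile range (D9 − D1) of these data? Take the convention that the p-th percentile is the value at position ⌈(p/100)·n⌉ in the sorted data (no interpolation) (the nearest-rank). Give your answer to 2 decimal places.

n = 13.
P10: rank ⌈10/100·13⌉ = 2 → 9.8.
P90: rank ⌈90/100·13⌉ = 12 → 17.9.
Difference: 17.9 − 9.8 = 8.1.

8.10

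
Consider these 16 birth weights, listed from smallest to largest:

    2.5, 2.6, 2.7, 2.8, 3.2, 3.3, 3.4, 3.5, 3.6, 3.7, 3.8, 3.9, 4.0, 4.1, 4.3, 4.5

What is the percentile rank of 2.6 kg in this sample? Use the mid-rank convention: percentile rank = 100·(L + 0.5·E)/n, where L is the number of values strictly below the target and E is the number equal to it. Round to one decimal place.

Count below 2.6: L = 1; count equal: E = 1; n = 16.
Percentile rank = 100·(1 + 0.5·1)/16 = 100·1.5/16 = 9.375.

9.4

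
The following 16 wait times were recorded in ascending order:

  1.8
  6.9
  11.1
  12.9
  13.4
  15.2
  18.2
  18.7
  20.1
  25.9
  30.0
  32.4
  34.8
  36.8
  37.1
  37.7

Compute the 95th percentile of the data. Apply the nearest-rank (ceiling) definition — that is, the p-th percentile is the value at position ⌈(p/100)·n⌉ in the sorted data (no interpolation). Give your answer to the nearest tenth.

n = 16.
Position = ⌈95/100 · 16⌉ = ⌈15.2⌉ = 16.
The value at rank 16 is 37.7.

37.7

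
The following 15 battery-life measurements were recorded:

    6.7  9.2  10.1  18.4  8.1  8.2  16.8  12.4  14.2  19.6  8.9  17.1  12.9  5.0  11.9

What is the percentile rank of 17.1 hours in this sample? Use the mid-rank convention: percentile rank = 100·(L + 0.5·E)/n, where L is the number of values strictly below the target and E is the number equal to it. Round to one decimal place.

Sorted: 5.0, 6.7, 8.1, 8.2, 8.9, 9.2, 10.1, 11.9, 12.4, 12.9, 14.2, 16.8, 17.1, 18.4, 19.6.
Count below 17.1: L = 12; count equal: E = 1; n = 15.
Percentile rank = 100·(12 + 0.5·1)/15 = 100·12.5/15 = 83.33.

83.3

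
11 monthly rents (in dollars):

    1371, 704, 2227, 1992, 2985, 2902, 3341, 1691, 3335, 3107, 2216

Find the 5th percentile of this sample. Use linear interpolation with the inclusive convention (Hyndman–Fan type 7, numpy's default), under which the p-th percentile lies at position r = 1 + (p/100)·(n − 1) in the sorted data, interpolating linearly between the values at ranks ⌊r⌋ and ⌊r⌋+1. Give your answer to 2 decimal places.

Sorted: 704, 1371, 1691, 1992, 2216, 2227, 2902, 2985, 3107, 3335, 3341.
n = 11.
r = 1 + (5/100)·(11 − 1) = 1 + 0.5 = 1.5.
Rank 1 is 704 and rank 2 is 1371.
Interpolate: 704 + 0.5·(1371 − 704) = 704 + 0.5·667 = 1037.5.

1037.50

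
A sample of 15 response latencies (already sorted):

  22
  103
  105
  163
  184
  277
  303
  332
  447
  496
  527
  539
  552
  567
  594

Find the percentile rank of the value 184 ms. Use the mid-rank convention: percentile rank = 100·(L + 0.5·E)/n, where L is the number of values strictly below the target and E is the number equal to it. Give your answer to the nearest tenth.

30.0

Count below 184: L = 4; count equal: E = 1; n = 15.
Percentile rank = 100·(4 + 0.5·1)/15 = 100·4.5/15 = 30.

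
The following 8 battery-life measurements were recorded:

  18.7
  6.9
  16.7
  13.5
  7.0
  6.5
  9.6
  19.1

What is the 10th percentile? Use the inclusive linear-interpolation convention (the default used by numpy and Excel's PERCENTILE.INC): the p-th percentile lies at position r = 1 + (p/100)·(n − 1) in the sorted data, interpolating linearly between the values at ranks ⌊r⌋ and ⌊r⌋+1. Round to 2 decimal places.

Sorted: 6.5, 6.9, 7.0, 9.6, 13.5, 16.7, 18.7, 19.1.
n = 8.
r = 1 + (10/100)·(8 − 1) = 1 + 0.7 = 1.7.
Rank 1 is 6.5 and rank 2 is 6.9.
Interpolate: 6.5 + 0.7·(6.9 − 6.5) = 6.5 + 0.7·0.4 = 6.78.

6.78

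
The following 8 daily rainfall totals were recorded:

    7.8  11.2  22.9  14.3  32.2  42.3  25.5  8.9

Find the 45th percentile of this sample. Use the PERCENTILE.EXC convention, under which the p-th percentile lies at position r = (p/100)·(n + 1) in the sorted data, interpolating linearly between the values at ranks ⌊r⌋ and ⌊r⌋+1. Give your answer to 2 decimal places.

14.73

Sorted: 7.8, 8.9, 11.2, 14.3, 22.9, 25.5, 32.2, 42.3.
n = 8.
r = (45/100)·(8 + 1) = 4.05.
Rank 4 is 14.3 and rank 5 is 22.9.
Interpolate: 14.3 + 0.05·(22.9 − 14.3) = 14.3 + 0.05·8.6 = 14.73.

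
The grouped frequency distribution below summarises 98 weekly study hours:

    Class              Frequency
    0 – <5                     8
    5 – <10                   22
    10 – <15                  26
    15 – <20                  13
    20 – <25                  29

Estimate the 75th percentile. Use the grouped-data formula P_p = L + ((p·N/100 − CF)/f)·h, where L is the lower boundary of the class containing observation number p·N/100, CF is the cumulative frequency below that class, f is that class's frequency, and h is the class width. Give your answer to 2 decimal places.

N = 98; target position k = 75/100 · 98 = 73.5.
Cumulative frequencies: 8, 30, 56, 69, 98.
Observation 73.5 falls in the class 20 – <25.
L = 20, CF = 69, f = 29, h = 5.
P75 = 20 + ((73.5 − 69)/29)·5 = 20 + 0.775862 = 20.7759.

20.78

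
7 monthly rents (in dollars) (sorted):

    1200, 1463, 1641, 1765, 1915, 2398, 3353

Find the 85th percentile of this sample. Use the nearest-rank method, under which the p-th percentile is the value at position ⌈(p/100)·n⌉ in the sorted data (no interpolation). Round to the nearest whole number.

n = 7.
Position = ⌈85/100 · 7⌉ = ⌈5.95⌉ = 6.
The value at rank 6 is 2398.

2398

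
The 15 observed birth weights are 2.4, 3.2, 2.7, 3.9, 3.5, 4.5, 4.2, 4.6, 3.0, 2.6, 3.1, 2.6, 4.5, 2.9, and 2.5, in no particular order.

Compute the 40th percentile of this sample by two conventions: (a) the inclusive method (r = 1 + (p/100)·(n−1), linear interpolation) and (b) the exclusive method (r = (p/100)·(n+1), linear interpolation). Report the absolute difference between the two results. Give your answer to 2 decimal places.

0.02

Sorted: 2.4, 2.5, 2.6, 2.6, 2.7, 2.9, 3.0, 3.1, 3.2, 3.5, 3.9, 4.2, 4.5, 4.5, 4.6.
n = 15.
(a) r = 6.6; between ranks 6 (2.9) and 7 (3.0): 2.96.
(b) r = 6.4; between ranks 6 (2.9) and 7 (3.0): 2.94.
|2.96 − 2.94| = 0.02.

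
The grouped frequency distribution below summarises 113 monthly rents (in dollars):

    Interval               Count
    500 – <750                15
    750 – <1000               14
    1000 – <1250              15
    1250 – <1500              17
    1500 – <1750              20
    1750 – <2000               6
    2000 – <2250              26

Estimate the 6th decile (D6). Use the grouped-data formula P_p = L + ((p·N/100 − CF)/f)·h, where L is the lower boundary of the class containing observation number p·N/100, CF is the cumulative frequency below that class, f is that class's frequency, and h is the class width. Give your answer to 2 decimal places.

1585.00

N = 113; target position k = 60/100 · 113 = 67.8.
Cumulative frequencies: 15, 29, 44, 61, 81, 87, 113.
Observation 67.8 falls in the class 1500 – <1750.
L = 1500, CF = 61, f = 20, h = 250.
P60 = 1500 + ((67.8 − 61)/20)·250 = 1500 + 85 = 1585.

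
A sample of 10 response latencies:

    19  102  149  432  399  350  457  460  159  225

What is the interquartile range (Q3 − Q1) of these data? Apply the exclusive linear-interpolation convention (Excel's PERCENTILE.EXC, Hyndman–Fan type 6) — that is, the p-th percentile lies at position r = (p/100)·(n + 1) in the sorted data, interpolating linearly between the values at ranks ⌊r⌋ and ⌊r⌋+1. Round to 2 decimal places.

301.00

Sorted: 19, 102, 149, 159, 225, 350, 399, 432, 457, 460.
n = 10.
P25: r = 2.75; ranks 2–3 are 102, 149; interpolating gives 137.25.
P75: r = 8.25; ranks 8–9 are 432, 457; interpolating gives 438.25.
Difference: 438.25 − 137.25 = 301.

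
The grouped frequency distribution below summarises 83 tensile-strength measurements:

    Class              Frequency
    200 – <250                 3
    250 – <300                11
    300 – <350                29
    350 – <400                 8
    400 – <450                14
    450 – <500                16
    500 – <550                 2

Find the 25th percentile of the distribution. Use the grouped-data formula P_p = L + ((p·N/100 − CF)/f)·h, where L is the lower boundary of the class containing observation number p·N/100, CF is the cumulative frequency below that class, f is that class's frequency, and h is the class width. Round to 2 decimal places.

N = 83; target position k = 25/100 · 83 = 20.75.
Cumulative frequencies: 3, 14, 43, 51, 65, 81, 83.
Observation 20.75 falls in the class 300 – <350.
L = 300, CF = 14, f = 29, h = 50.
P25 = 300 + ((20.75 − 14)/29)·50 = 300 + 11.6379 = 311.638.

311.64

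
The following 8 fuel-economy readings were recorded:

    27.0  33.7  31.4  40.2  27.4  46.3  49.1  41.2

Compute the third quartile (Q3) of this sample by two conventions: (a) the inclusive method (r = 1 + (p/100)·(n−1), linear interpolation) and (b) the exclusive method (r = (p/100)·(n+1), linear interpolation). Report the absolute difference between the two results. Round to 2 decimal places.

Sorted: 27.0, 27.4, 31.4, 33.7, 40.2, 41.2, 46.3, 49.1.
n = 8.
(a) r = 6.25; between ranks 6 (41.2) and 7 (46.3): 42.475.
(b) r = 6.75; between ranks 6 (41.2) and 7 (46.3): 45.025.
|42.475 − 45.025| = 2.55.

2.55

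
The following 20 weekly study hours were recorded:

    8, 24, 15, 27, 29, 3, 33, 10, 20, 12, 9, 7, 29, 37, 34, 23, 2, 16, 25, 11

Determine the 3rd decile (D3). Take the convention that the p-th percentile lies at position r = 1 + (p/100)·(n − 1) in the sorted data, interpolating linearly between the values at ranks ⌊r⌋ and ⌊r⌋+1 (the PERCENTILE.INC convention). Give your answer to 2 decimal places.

Sorted: 2, 3, 7, 8, 9, 10, 11, 12, 15, 16, 20, 23, 24, 25, 27, 29, 29, 33, 34, 37.
n = 20.
r = 1 + (30/100)·(20 − 1) = 1 + 5.7 = 6.7.
Rank 6 is 10 and rank 7 is 11.
Interpolate: 10 + 0.7·(11 − 10) = 10 + 0.7·1 = 10.7.

10.70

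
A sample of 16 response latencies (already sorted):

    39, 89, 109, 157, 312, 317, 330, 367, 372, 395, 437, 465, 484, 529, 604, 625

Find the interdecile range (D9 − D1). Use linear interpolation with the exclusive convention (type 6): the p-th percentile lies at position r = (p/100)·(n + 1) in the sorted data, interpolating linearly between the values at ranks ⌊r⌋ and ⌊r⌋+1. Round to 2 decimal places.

536.30

n = 16.
P10: r = 1.7; ranks 1–2 are 39, 89; interpolating gives 74.
P90: r = 15.3; ranks 15–16 are 604, 625; interpolating gives 610.3.
Difference: 610.3 − 74 = 536.3.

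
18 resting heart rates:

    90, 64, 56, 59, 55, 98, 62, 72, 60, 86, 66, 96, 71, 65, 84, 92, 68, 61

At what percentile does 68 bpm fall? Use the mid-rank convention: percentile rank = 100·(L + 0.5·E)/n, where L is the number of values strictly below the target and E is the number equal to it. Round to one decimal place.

Sorted: 55, 56, 59, 60, 61, 62, 64, 65, 66, 68, 71, 72, 84, 86, 90, 92, 96, 98.
Count below 68: L = 9; count equal: E = 1; n = 18.
Percentile rank = 100·(9 + 0.5·1)/18 = 100·9.5/18 = 52.78.

52.8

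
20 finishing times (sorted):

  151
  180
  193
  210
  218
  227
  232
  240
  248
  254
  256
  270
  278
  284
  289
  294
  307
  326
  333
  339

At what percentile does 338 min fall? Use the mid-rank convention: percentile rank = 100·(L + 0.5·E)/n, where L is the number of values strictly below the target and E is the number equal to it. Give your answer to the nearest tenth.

95.0

Count below 338: L = 19; count equal: E = 0; n = 20.
Percentile rank = 100·(19 + 0.5·0)/20 = 100·19/20 = 95.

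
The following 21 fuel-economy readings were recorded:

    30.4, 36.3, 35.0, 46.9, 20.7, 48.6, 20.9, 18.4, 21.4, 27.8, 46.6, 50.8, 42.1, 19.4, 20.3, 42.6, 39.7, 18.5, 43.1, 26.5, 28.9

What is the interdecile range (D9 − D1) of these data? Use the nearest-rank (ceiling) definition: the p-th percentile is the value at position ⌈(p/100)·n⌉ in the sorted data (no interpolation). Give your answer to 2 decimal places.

27.50

Sorted: 18.4, 18.5, 19.4, 20.3, 20.7, 20.9, 21.4, 26.5, 27.8, 28.9, 30.4, 35.0, 36.3, 39.7, 42.1, 42.6, 43.1, 46.6, 46.9, 48.6, 50.8.
n = 21.
P10: rank ⌈10/100·21⌉ = 3 → 19.4.
P90: rank ⌈90/100·21⌉ = 19 → 46.9.
Difference: 46.9 − 19.4 = 27.5.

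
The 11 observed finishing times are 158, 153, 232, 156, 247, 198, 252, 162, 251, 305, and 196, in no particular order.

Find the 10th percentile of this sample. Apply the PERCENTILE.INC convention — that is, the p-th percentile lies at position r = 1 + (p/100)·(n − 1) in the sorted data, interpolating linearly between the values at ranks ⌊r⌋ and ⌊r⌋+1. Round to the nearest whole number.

156

Sorted: 153, 156, 158, 162, 196, 198, 232, 247, 251, 252, 305.
n = 11.
r = 1 + (10/100)·(11 − 1) = 1 + 1 = 2.
r is an integer, so P10 is the value at rank 2: 156.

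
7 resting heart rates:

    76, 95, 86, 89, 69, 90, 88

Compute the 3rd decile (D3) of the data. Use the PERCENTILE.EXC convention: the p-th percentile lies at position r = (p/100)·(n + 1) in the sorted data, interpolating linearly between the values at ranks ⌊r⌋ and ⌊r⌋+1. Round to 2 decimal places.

80.00

Sorted: 69, 76, 86, 88, 89, 90, 95.
n = 7.
r = (30/100)·(7 + 1) = 2.4.
Rank 2 is 76 and rank 3 is 86.
Interpolate: 76 + 0.4·(86 − 76) = 76 + 0.4·10 = 80.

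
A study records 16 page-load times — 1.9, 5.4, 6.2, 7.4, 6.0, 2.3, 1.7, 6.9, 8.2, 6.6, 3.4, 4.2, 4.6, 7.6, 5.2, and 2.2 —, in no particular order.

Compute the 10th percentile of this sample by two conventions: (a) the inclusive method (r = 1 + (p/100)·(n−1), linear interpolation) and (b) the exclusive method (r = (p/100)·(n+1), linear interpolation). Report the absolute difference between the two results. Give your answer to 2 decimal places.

Sorted: 1.7, 1.9, 2.2, 2.3, 3.4, 4.2, 4.6, 5.2, 5.4, 6.0, 6.2, 6.6, 6.9, 7.4, 7.6, 8.2.
n = 16.
(a) r = 2.5; between ranks 2 (1.9) and 3 (2.2): 2.05.
(b) r = 1.7; between ranks 1 (1.7) and 2 (1.9): 1.84.
|2.05 − 1.84| = 0.21.

0.21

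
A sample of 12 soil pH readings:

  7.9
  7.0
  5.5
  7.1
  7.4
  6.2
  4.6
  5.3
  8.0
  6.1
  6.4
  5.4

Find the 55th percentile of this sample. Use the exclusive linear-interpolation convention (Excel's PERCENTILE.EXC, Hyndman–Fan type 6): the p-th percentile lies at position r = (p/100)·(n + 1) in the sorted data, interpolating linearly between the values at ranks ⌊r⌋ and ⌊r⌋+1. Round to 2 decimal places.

Sorted: 4.6, 5.3, 5.4, 5.5, 6.1, 6.2, 6.4, 7.0, 7.1, 7.4, 7.9, 8.0.
n = 12.
r = (55/100)·(12 + 1) = 7.15.
Rank 7 is 6.4 and rank 8 is 7.0.
Interpolate: 6.4 + 0.15·(7.0 − 6.4) = 6.4 + 0.15·0.6 = 6.49.

6.49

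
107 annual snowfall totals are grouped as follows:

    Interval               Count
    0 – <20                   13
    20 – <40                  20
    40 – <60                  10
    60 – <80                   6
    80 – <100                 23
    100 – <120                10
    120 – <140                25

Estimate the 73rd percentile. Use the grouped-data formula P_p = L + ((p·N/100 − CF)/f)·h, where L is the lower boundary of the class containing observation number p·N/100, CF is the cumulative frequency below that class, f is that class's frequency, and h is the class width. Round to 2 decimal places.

112.22

N = 107; target position k = 73/100 · 107 = 78.11.
Cumulative frequencies: 13, 33, 43, 49, 72, 82, 107.
Observation 78.11 falls in the class 100 – <120.
L = 100, CF = 72, f = 10, h = 20.
P73 = 100 + ((78.11 − 72)/10)·20 = 100 + 12.22 = 112.22.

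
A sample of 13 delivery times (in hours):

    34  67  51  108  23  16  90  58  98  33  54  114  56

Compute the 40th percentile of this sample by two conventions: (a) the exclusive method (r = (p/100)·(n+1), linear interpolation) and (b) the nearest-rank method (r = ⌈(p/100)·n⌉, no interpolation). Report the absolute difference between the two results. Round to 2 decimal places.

1.20

Sorted: 16, 23, 33, 34, 51, 54, 56, 58, 67, 90, 98, 108, 114.
n = 13.
(a) r = 5.6; between ranks 5 (51) and 6 (54): 52.8.
(b) the nearest-rank method: rank 6 → 54.
|52.8 − 54| = 1.2.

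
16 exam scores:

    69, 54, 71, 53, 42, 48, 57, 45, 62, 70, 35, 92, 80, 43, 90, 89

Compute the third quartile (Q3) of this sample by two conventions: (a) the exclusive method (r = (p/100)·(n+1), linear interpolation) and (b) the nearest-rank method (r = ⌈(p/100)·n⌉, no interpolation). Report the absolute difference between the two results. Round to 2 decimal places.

Sorted: 35, 42, 43, 45, 48, 53, 54, 57, 62, 69, 70, 71, 80, 89, 90, 92.
n = 16.
(a) r = 12.75; between ranks 12 (71) and 13 (80): 77.75.
(b) the nearest-rank method: rank 12 → 71.
|77.75 − 71| = 6.75.

6.75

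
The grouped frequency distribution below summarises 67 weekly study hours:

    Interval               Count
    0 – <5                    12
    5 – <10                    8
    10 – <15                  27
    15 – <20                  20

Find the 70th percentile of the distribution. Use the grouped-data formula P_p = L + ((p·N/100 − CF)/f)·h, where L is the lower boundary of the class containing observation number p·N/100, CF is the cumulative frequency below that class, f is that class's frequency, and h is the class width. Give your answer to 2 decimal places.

14.98

N = 67; target position k = 70/100 · 67 = 46.9.
Cumulative frequencies: 12, 20, 47, 67.
Observation 46.9 falls in the class 10 – <15.
L = 10, CF = 20, f = 27, h = 5.
P70 = 10 + ((46.9 − 20)/27)·5 = 10 + 4.98148 = 14.9815.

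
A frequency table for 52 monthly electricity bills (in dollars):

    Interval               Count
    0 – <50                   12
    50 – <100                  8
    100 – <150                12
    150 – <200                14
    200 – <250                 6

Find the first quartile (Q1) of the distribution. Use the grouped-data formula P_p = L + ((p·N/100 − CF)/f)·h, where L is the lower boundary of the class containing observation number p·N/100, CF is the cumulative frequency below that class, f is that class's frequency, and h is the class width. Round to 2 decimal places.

N = 52; target position k = 25/100 · 52 = 13.
Cumulative frequencies: 12, 20, 32, 46, 52.
Observation 13 falls in the class 50 – <100.
L = 50, CF = 12, f = 8, h = 50.
P25 = 50 + ((13 − 12)/8)·50 = 50 + 6.25 = 56.25.

56.25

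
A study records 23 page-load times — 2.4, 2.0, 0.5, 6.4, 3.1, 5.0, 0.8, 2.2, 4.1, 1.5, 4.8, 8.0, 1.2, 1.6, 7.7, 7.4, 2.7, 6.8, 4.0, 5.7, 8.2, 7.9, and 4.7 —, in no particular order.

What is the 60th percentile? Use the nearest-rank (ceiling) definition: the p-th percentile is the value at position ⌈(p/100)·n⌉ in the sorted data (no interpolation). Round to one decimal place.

4.8

Sorted: 0.5, 0.8, 1.2, 1.5, 1.6, 2.0, 2.2, 2.4, 2.7, 3.1, 4.0, 4.1, 4.7, 4.8, 5.0, 5.7, 6.4, 6.8, 7.4, 7.7, 7.9, 8.0, 8.2.
n = 23.
Position = ⌈60/100 · 23⌉ = ⌈13.8⌉ = 14.
The value at rank 14 is 4.8.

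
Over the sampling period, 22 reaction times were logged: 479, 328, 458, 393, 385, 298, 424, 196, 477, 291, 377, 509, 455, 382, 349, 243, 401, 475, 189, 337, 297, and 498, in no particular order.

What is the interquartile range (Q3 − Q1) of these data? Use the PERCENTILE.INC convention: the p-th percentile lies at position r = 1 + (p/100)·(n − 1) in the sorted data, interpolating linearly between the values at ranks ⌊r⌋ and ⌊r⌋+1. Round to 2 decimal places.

151.75

Sorted: 189, 196, 243, 291, 297, 298, 328, 337, 349, 377, 382, 385, 393, 401, 424, 455, 458, 475, 477, 479, 498, 509.
n = 22.
P25: r = 6.25; ranks 6–7 are 298, 328; interpolating gives 305.5.
P75: r = 16.75; ranks 16–17 are 455, 458; interpolating gives 457.25.
Difference: 457.25 − 305.5 = 151.75.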